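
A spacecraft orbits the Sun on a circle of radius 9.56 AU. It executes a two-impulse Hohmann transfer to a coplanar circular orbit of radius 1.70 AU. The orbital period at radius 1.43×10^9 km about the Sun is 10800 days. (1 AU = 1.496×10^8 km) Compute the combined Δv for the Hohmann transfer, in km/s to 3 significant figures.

From Kepler's third law T² = 4π²r³/μ at r = 1.43×10^9 km, T = 10800 days = 10800 × 86400 s = 9.3312×10^8 s: μ = 4π²r³/T² = 1.32585×10^11 km³/s².
In km: r₁ = 9.56 × 1.496×10^8 = 1.430176×10^9 km; r₂ = 1.70 × 1.496×10^8 = 2.5432×10^8 km.
Transfer-ellipse semi-major axis a_t = (r₁ + r₂)/2 = (1.430176×10^9 + 2.5432×10^8)/2 = 8.42248×10^8 km.
Circular speed at r₁: v₁ = √(μ/r₁) = √(1.32585×10^11/1.430176×10^9) = 9.62835 km/s.
On the transfer ellipse at r₁, vis-viva equation gives v_a = √[μ(2/r₁ − 1/a_t)] = 5.29081 km/s.
First burn Δv₁ = |v_a − v₁| = 4.338 km/s.
At r₂, v₂ = √(μ/r₂) = 22.83 km/s.
Transfer-orbit speed at r₂: v_p = √[μ(2/r₂ − 1/a_t)] = 29.75 km/s.
Second burn Δv₂ = |v₂ − v_p| = 6.920 km/s.
Δv = Δv₁ + Δv₂ = 4.338 + 6.920 = 11.26 km/s.

Δv = 11.3 km/s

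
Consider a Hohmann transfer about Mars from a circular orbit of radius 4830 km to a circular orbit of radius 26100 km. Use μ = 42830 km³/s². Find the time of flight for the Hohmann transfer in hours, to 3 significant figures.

Semi-major axis of the transfer orbit: a_t = (4830 + 26100)/2 = 15465 km.
Half the transfer-orbit period gives t = π√(a_t³/μ) = 29190 s.
Converting: 29190 s ÷ 3600 s/hour = 8.11 hours.

t = 8.11 hours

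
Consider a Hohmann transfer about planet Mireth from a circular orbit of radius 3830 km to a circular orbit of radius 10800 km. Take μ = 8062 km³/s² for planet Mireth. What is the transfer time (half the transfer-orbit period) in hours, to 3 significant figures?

t = 6.08 hours

Transfer-ellipse semi-major axis a_t = (r₁ + r₂)/2 = (3830 + 10800)/2 = 7315 km.
By Kepler's third law the transfer-orbit period is T = 2π√(a_t³/μ), so t = T/2 = 21890 s.
Converting: 21890 s ÷ 3600 s/hour = 6.08 hours.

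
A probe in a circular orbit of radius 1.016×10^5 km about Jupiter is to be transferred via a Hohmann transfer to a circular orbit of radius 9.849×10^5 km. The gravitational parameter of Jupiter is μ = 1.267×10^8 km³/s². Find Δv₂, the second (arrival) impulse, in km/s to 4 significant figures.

Δv₂ = 6.437 km/s

Semi-major axis of the transfer orbit: a_t = (1.016×10^5 + 9.849×10^5)/2 = 5.4325×10^5 km.
On the circular orbit at r = 9.849×10^5 km, v_c = √(μ/r) = 11.342 km/s.
Transfer-orbit speed at the same r (vis-viva, a = a_t): v_t = √[μ(2/r − 1/a_t)] = 4.9050 km/s.
Δv₂ = |v_t − v_c| = |4.9050 − 11.342| = 6.437 km/s.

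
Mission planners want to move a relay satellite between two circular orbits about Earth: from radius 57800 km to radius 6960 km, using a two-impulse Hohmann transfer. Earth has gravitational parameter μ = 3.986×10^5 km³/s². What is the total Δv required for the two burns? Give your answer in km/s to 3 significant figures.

Δv = 3.95 km/s

The Hohmann ellipse has a_t = (r₁ + r₂)/2 = 32380 km.
At r₁ the circular-orbit speed is v₁ = √(μ/r₁) = 2.6261 km/s.
Transfer-orbit speed at r₁ (vis-viva equation): v_a = √[μ(2/r₁ − 1/a_t)] = 1.2175 km/s.
First burn Δv₁ = |v_a − v₁| = 1.409 km/s.
At r₂, v₂ = √(μ/r₂) = 7.5677 km/s.
Transfer-orbit speed at r₂: v_p = √[μ(2/r₂ − 1/a_t)] = 10.111 km/s.
Second burn Δv₂ = |v₂ − v_p| = 2.543 km/s.
Δv = Δv₁ + Δv₂ = 1.409 + 2.543 = 3.952 km/s.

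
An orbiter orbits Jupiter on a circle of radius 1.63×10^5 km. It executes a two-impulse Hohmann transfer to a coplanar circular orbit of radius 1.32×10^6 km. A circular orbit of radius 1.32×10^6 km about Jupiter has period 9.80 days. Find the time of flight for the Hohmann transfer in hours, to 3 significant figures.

t = 49.5 hours

From Kepler's third law T² = 4π²r³/μ at r = 1.32×10^6 km, T = 9.80 days = 9.80 × 86400 s = 8.4672×10^5 s: μ = 4π²r³/T² = 1.26649×10^8 km³/s².
The Hohmann ellipse has a_t = (r₁ + r₂)/2 = 7.415×10^5 km.
Half the transfer-orbit period gives t = π√(a_t³/μ) = 1.782×10^5 s.
Converting: 1.782×10^5 s ÷ 3600 s/hour = 49.5 hours.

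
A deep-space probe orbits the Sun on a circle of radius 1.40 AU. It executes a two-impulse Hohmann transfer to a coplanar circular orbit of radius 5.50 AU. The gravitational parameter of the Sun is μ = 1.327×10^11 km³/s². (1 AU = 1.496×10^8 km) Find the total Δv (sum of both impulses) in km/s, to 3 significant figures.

In km: r₁ = 1.40 × 1.496×10^8 = 2.0944×10^8 km; r₂ = 5.50 × 1.496×10^8 = 8.228×10^8 km.
The Hohmann ellipse has a_t = (r₁ + r₂)/2 = 5.1612×10^8 km.
Circular speed at r₁: v₁ = √(μ/r₁) = √(1.327×10^11/2.0944×10^8) = 25.17 km/s.
Transfer-orbit speed at r₁ (vis-viva equation): v_p = √[μ(2/r₁ − 1/a_t)] = 31.78 km/s.
First burn Δv₁ = |v_p − v₁| = 6.610 km/s.
Circular speed at r₂: v₂ = √(μ/r₂) = 12.70 km/s.
Transfer-orbit speed at r₂: v_a = √[μ(2/r₂ − 1/a_t)] = 8.090 km/s.
Second burn Δv₂ = |v₂ − v_a| = 4.610 km/s.
Δv = Δv₁ + Δv₂ = 6.610 + 4.610 = 11.22 km/s.

Δv = 11.2 km/s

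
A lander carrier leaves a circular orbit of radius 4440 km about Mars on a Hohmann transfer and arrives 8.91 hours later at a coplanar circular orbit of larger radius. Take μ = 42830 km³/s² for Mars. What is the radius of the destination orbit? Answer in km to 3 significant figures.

Transfer time t = 8.91 hours = 32076 s, and t = π√(a_t³/μ).
So a_t = (μ t²/π²)^(1/3) = (42830 × (32076)² / π²)^(1/3) = 16467 km.
Since a_t = (r₁ + r₂)/2, r₂ = 2a_t − r₁ = 2×16467 − 4440 = 28494 km.

r₂ = 28500 km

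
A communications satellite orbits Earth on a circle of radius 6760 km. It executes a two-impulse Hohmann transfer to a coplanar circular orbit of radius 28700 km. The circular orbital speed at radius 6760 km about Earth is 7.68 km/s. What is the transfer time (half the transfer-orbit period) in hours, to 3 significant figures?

t = 3.26 hours

From the circular-orbit relation v² = μ/r at r = 6760 km: μ = v²r = (7.68)² × 6760 = 3.98721×10^5 km³/s².
Transfer-ellipse semi-major axis a_t = (r₁ + r₂)/2 = (6760 + 28700)/2 = 17730 km.
Transfer time t = π√(a_t³/μ) = π√((17730)³ / 3.98721×10^5) = 11750 s.
Converting: 11750 s ÷ 3600 s/hour = 3.26 hours.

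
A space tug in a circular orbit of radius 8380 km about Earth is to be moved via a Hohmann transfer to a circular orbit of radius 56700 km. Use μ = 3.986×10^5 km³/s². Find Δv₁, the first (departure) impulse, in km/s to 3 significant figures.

Δv₁ = 2.21 km/s

Transfer-ellipse semi-major axis a_t = (r₁ + r₂)/2 = (8380 + 56700)/2 = 32540 km.
On the circular orbit at r = 8380 km, v_c = √(μ/r) = 6.897 km/s.
Transfer-orbit speed at the same r (vis-viva, a = a_t): v_t = √[μ(2/r − 1/a_t)] = 9.104 km/s.
Δv₁ = |v_t − v_c| = |9.104 − 6.897| = 2.207 km/s.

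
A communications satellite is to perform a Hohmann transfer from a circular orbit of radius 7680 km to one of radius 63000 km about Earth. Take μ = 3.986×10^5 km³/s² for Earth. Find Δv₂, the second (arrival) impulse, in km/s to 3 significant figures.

Semi-major axis of the transfer orbit: a_t = (7680 + 63000)/2 = 35340 km.
On the circular orbit at r = 63000 km, v_c = √(μ/r) = 2.5153 km/s.
Transfer-orbit speed at the same r (vis-viva, a = a_t): v_t = √[μ(2/r − 1/a_t)] = 1.1726 km/s.
Δv₂ = |v_t − v_c| = |1.1726 − 2.5153| = 1.343 km/s.

Δv₂ = 1.34 km/s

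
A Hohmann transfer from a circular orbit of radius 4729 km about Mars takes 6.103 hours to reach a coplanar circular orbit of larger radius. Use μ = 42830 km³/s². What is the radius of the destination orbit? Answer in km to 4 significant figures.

Transfer time t = 6.103 hours = 21970.8 s, and t = π√(a_t³/μ).
So a_t = (μ t²/π²)^(1/3) = (42830 × (21970.8)² / π²)^(1/3) = 12795 km.
Since a_t = (r₁ + r₂)/2, r₂ = 2a_t − r₁ = 2×12795 − 4729 = 20861 km.

r₂ = 20860 km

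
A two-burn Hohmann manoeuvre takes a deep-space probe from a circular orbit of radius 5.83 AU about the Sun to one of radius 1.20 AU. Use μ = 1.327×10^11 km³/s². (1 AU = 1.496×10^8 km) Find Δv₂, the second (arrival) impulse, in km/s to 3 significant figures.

Δv₂ = 7.83 km/s

In km: r₁ = 5.83 × 1.496×10^8 = 8.72168×10^8 km; r₂ = 1.20 × 1.496×10^8 = 1.7952×10^8 km.
Transfer-ellipse semi-major axis a_t = (r₁ + r₂)/2 = (8.72168×10^8 + 1.7952×10^8)/2 = 5.25844×10^8 km.
Circular speed at r = 1.7952×10^8 km: v_c = √(μ/r) = 27.188 km/s.
Transfer-orbit speed at the same r (vis-viva, a = a_t): v_t = √[μ(2/r − 1/a_t)] = 35.015 km/s.
Δv₂ = |v_t − v_c| = |35.015 − 27.188| = 7.827 km/s.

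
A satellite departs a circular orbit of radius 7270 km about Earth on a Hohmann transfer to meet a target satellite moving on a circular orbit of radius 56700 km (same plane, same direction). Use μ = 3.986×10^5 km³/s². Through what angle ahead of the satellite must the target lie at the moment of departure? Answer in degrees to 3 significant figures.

φ = 104°

Transfer-ellipse semi-major axis a_t = (r₁ + r₂)/2 = (7270 + 56700)/2 = 31985 km.
The half-period of the transfer ellipse is t = π√(a_t³/μ) = 28460 s.
Target angular speed ω₂ = √(μ/r₂³) = 4.676×10^-5 rad/s.
Angle swept by the target during transfer: ω₂·t = 1.331 rad = 76.26°.
The satellite traverses 180° on the transfer ellipse, so the target must lead by 180° − 76.26° = 104°.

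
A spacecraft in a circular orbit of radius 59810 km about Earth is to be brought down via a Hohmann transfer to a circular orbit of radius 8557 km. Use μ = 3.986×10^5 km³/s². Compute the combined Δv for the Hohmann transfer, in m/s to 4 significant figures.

Δv = 3493 m/s

Transfer-ellipse semi-major axis a_t = (r₁ + r₂)/2 = (59810 + 8557)/2 = 34183.5 km.
At r₁ the circular-orbit speed is v₁ = √(μ/r₁) = 2.582 km/s.
Transfer-orbit speed at r₁ (vis-viva): v_a = √[μ(2/r₁ − 1/a_t)] = 1.292 km/s.
First burn Δv₁ = |v_a − v₁| = 1.290 km/s.
Circular speed at r₂: v₂ = √(μ/r₂) = 6.825 km/s.
Transfer-orbit speed at r₂: v_p = √[μ(2/r₂ − 1/a_t)] = 9.028 km/s.
Second burn Δv₂ = |v₂ − v_p| = 2.203 km/s.
Total Δv = Δv₁ + Δv₂ = 3.493 km/s.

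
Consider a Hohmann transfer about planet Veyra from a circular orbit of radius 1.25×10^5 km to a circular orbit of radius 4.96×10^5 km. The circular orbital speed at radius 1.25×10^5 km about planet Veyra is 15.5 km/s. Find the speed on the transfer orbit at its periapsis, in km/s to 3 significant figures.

From the circular-orbit relation v² = μ/r at r = 1.25×10^5 km: μ = v²r = (15.5)² × 1.25×10^5 = 3.00312×10^7 km³/s².
Semi-major axis of the transfer orbit: a_t = (1.250×10^5 + 4.960×10^5)/2 = 3.105×10^5 km.
The periapsis of the transfer ellipse is at r = 1.250×10^5 km.
Applying v² = μ(2/r − 1/a_t): v = 19.59 km/s.

v = 19.6 km/s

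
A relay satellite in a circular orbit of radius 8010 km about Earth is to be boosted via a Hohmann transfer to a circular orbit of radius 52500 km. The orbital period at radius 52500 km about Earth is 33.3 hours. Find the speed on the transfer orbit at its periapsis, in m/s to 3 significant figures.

v = 9280 m/s

From Kepler's third law T² = 4π²r³/μ at r = 52500 km, T = 33.3 hours = 33.3 × 3600 s = 1.1988×10^5 s: μ = 4π²r³/T² = 3.97506×10^5 km³/s².
Semi-major axis of the transfer orbit: a_t = (8010 + 52500)/2 = 30255 km.
The periapsis of the transfer ellipse is at r = 8010 km.
From the vis-viva equation, v = √[μ(2/r − 1/a_t)] = 9.280 km/s.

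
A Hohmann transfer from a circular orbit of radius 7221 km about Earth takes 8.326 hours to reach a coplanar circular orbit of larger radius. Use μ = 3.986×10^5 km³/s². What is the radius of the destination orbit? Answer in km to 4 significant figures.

Transfer time t = 8.326 hours = 29973.6 s, and t = π√(a_t³/μ).
So a_t = (μ t²/π²)^(1/3) = (3.986×10^5 × (29973.6)² / π²)^(1/3) = 33106 km.
Since a_t = (r₁ + r₂)/2, r₂ = 2a_t − r₁ = 2×33106 − 7221 = 58991 km.

r₂ = 58990 km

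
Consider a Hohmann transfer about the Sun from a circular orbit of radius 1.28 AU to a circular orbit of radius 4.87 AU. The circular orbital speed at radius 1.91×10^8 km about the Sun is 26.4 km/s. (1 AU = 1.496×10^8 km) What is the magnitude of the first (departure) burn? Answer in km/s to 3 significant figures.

From the circular-orbit relation v² = μ/r at r = 1.91×10^8 km: μ = v²r = (26.4)² × 1.91×10^8 = 1.33119×10^11 km³/s².
In km: r₁ = 1.28 × 1.496×10^8 = 1.91488×10^8 km; r₂ = 4.87 × 1.496×10^8 = 7.28552×10^8 km.
Semi-major axis of the transfer orbit: a_t = (1.91488×10^8 + 7.28552×10^8)/2 = 4.6002×10^8 km.
On the circular orbit at r = 1.91488×10^8 km, v_c = √(μ/r) = 26.366 km/s.
Transfer-orbit speed at the same r (vis-viva, a = a_t): v_t = √[μ(2/r − 1/a_t)] = 33.181 km/s.
Δv₁ = |v_t − v_c| = |33.181 − 26.366| = 6.815 km/s.

Δv₁ = 6.81 km/s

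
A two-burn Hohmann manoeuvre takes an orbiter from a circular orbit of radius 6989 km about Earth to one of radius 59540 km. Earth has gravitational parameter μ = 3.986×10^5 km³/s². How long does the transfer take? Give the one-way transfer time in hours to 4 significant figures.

t = 8.386 hours

Semi-major axis of the transfer orbit: a_t = (6989 + 59540)/2 = 33264.5 km.
By Kepler's third law the transfer-orbit period is T = 2π√(a_t³/μ), so t = T/2 = 30190 s.
Converting: 30190 s ÷ 3600 s/hour = 8.386 hours.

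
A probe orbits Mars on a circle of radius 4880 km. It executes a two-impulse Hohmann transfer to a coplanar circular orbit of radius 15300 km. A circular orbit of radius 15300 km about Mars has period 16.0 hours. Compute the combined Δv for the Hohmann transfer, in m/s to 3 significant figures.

From Kepler's third law T² = 4π²r³/μ at r = 15300 km, T = 16.0 hours = 16.0 × 3600 s = 57600 s: μ = 4π²r³/T² = 42617.6 km³/s².
The Hohmann ellipse has a_t = (r₁ + r₂)/2 = 10090 km.
At r₁ the circular-orbit speed is v₁ = √(μ/r₁) = 2.9552 km/s.
On the transfer ellipse at r₁, vis-viva gives v_p = √[μ(2/r₁ − 1/a_t)] = 3.6390 km/s.
First burn Δv₁ = |v_p − v₁| = 0.6838 km/s.
Circular speed at r₂: v₂ = √(μ/r₂) = 1.6690 km/s.
Transfer-orbit speed at r₂: v_a = √[μ(2/r₂ − 1/a_t)] = 1.1607 km/s.
Second burn Δv₂ = |v₂ − v_a| = 0.5083 km/s.
Total Δv = Δv₁ + Δv₂ = 1.192 km/s.

Δv = 1190 m/s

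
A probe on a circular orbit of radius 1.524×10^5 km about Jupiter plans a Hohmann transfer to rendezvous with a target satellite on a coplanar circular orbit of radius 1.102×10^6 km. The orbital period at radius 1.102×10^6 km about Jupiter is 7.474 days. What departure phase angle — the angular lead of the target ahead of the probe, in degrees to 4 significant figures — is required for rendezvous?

From Kepler's third law T² = 4π²r³/μ at r = 1.102×10^6 km, T = 7.474 days = 7.474 × 86400 s = 6.457536×10^5 s: μ = 4π²r³/T² = 1.26698×10^8 km³/s².
Semi-major axis of the transfer orbit: a_t = (1.524×10^5 + 1.102×10^6)/2 = 6.272×10^5 km.
Transfer time t = π√(a_t³/μ) = 1.386×10^5 s.
Target angular speed ω₂ = √(μ/r₂³) = 9.730×10^-6 rad/s.
Angle swept by the target during transfer: ω₂·t = 1.349 rad = 77.29°.
The probe traverses 180° on the transfer ellipse, so the target must lead by 180° − 77.29° = 102.7°.

φ = 102.7°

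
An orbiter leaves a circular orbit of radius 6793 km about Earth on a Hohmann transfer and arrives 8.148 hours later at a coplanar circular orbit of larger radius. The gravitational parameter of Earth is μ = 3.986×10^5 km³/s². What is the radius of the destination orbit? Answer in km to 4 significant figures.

Transfer time t = 8.148 hours = 29332.8 s, and t = π√(a_t³/μ).
So a_t = (μ t²/π²)^(1/3) = (3.986×10^5 × (29332.8)² / π²)^(1/3) = 32632 km.
Since a_t = (r₁ + r₂)/2, r₂ = 2a_t − r₁ = 2×32632 − 6793 = 58471 km.

r₂ = 58470 km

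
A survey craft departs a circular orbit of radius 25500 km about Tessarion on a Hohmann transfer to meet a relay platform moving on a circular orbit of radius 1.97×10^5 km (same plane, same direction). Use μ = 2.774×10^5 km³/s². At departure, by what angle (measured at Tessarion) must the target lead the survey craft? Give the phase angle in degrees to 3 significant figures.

φ = 104°

Transfer-ellipse semi-major axis a_t = (r₁ + r₂)/2 = (25500 + 1.970×10^5)/2 = 1.1125×10^5 km.
The half-period of the transfer ellipse is t = π√(a_t³/μ) = 2.2133×10^5 s.
The target's mean motion on its circular orbit is ω₂ = √(μ/r₂³) = 6.0236×10^-6 rad/s.
Angle swept by the target during transfer: ω₂·t = 1.3332 rad = 76.39°.
The survey craft traverses 180° on the transfer ellipse, so the target must lead by 180° − 76.39° = 104°.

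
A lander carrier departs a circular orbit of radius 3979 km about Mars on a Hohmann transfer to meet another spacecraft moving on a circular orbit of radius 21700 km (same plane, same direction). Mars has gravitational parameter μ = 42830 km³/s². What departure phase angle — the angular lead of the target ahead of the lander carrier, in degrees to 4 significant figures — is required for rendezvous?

φ = 98.08°

Semi-major axis of the transfer orbit: a_t = (3979 + 21700)/2 = 12839.5 km.
The half-period of the transfer ellipse is t = π√(a_t³/μ) = 22085 s.
Target angular speed ω₂ = √(μ/r₂³) = 6.4742×10^-5 rad/s.
Angle swept by the target during transfer: ω₂·t = 1.4298 rad = 81.92°.
Arrival is 180° from departure on the ellipse, so φ = 180° − 81.92° = 98.08°.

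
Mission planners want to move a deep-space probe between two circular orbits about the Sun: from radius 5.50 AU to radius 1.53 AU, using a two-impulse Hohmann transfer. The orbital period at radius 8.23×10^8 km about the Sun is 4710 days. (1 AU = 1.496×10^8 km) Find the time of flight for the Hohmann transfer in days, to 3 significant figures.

From Kepler's third law T² = 4π²r³/μ at r = 8.23×10^8 km, T = 4710 days = 4710 × 86400 s = 4.06944×10^8 s: μ = 4π²r³/T² = 1.32889×10^11 km³/s².
In km: r₁ = 5.50 × 1.496×10^8 = 8.228×10^8 km; r₂ = 1.53 × 1.496×10^8 = 2.28888×10^8 km.
The Hohmann ellipse has a_t = (r₁ + r₂)/2 = 5.25844×10^8 km.
Half the transfer-orbit period gives t = π√(a_t³/μ) = 1.039×10^8 s.
Converting: 1.039×10^8 s ÷ 86400 s/day = 1200 days.

t = 1200 days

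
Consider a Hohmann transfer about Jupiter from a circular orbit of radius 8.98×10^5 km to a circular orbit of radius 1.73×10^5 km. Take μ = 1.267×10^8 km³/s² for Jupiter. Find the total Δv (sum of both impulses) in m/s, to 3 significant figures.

Δv = 13100 m/s

Semi-major axis of the transfer orbit: a_t = (8.980×10^5 + 1.730×10^5)/2 = 5.355×10^5 km.
At r₁ the circular-orbit speed is v₁ = √(μ/r₁) = 11.878 km/s.
Transfer-orbit speed at r₁ (vis-viva): v_a = √[μ(2/r₁ − 1/a_t)] = 6.7514 km/s.
First burn Δv₁ = |v_a − v₁| = 5.127 km/s.
Circular speed at r₂: v₂ = √(μ/r₂) = 27.06233 km/s.
Transfer-orbit speed at r₂: v_p = √[μ(2/r₂ − 1/a_t)] = 35.04481 km/s.
Second burn Δv₂ = |v₂ − v_p| = 7.982 km/s.
Δv = Δv₁ + Δv₂ = 5.127 + 7.982 = 13.11 km/s.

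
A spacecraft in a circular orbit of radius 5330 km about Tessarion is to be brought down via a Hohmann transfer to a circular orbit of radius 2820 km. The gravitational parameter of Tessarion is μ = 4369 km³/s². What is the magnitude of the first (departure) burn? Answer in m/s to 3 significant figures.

Δv₁ = 152 m/s

Semi-major axis of the transfer orbit: a_t = (5330 + 2820)/2 = 4075 km.
Circular speed at r = 5330 km: v_c = √(μ/r) = 0.9054 km/s.
Vis-viva on the transfer ellipse at r = 5330 km gives v_t = √[μ(2/r − 1/a_t)] = 0.7532 km/s.
Δv₁ = |v_t − v_c| = |0.7532 − 0.9054| = 0.1522 km/s.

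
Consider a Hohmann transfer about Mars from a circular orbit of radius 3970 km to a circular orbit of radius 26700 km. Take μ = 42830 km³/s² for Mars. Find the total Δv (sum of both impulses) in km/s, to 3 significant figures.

Semi-major axis of the transfer orbit: a_t = (3970 + 26700)/2 = 15335 km.
Circular speed at r₁: v₁ = √(μ/r₁) = √(42830/3970) = 3.28457 km/s.
Transfer-orbit speed at r₁ (vis-viva equation): v_p = √[μ(2/r₁ − 1/a_t)] = 4.33404 km/s.
First burn Δv₁ = |v_p − v₁| = 1.0495 km/s.
At r₂, v₂ = √(μ/r₂) = 1.266539 km/s.
Transfer-orbit speed at r₂: v_a = √[μ(2/r₂ − 1/a_t)] = 0.6444241 km/s.
Second burn Δv₂ = |v₂ − v_a| = 0.62211 km/s.
Total Δv = Δv₁ + Δv₂ = 1.672 km/s.

Δv = 1.67 km/s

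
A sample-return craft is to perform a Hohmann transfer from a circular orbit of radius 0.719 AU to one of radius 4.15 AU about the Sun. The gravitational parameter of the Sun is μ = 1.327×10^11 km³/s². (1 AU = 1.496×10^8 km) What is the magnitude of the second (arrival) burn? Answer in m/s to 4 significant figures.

Δv₂ = 6675 m/s

In km: r₁ = 0.719 × 1.496×10^8 = 1.075624×10^8 km; r₂ = 4.15 × 1.496×10^8 = 6.2084×10^8 km.
Transfer-ellipse semi-major axis a_t = (r₁ + r₂)/2 = (1.075624×10^8 + 6.2084×10^8)/2 = 3.642012×10^8 km.
On the circular orbit at r = 6.2084×10^8 km, v_c = √(μ/r) = 14.62 km/s.
Vis-viva on the transfer ellipse at r = 6.2084×10^8 km gives v_t = √[μ(2/r − 1/a_t)] = 7.945 km/s.
Δv₂ = |v_t − v_c| = |7.945 − 14.62| = 6.675 km/s.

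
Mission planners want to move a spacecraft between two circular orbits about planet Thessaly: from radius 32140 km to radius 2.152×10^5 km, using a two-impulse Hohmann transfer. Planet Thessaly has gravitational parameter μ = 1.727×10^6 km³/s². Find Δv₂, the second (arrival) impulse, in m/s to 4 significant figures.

Δv₂ = 1389 m/s

Transfer-ellipse semi-major axis a_t = (r₁ + r₂)/2 = (32140 + 2.152×10^5)/2 = 1.2367×10^5 km.
Circular speed at r = 2.152×10^5 km: v_c = √(μ/r) = 2.833 km/s.
Vis-viva on the transfer ellipse at r = 2.152×10^5 km gives v_t = √[μ(2/r − 1/a_t)] = 1.444 km/s.
Δv₂ = |v_t − v_c| = |1.444 − 2.833| = 1.389 km/s.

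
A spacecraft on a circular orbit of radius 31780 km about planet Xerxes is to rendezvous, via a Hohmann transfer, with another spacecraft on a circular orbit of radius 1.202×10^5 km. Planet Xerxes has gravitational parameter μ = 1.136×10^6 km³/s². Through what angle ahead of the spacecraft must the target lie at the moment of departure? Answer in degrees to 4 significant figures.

Transfer-ellipse semi-major axis a_t = (r₁ + r₂)/2 = (31780 + 1.202×10^5)/2 = 75990 km.
Transfer time t = π√(a_t³/μ) = 61744 s.
The target's mean motion on its circular orbit is ω₂ = √(μ/r₂³) = 2.5576×10^-5 rad/s.
Angle swept by the target during transfer: ω₂·t = 1.5792 rad = 90.48°.
The spacecraft traverses 180° on the transfer ellipse, so the target must lead by 180° − 90.48° = 89.52°.

φ = 89.52°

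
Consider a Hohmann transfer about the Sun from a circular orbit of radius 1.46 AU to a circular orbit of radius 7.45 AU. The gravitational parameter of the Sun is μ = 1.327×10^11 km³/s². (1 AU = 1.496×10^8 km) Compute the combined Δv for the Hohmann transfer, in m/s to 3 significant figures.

In km: r₁ = 1.46 × 1.496×10^8 = 2.18416×10^8 km; r₂ = 7.45 × 1.496×10^8 = 1.11452×10^9 km.
Semi-major axis of the transfer orbit: a_t = (2.18416×10^8 + 1.11452×10^9)/2 = 6.66468×10^8 km.
At r₁ the circular-orbit speed is v₁ = √(μ/r₁) = 24.649 km/s.
Transfer-orbit speed at r₁ (vis-viva): v_p = √[μ(2/r₁ − 1/a_t)] = 31.875 km/s.
First burn Δv₁ = |v_p − v₁| = 7.226 km/s.
Circular speed at r₂: v₂ = √(μ/r₂) = 10.912 km/s.
Transfer-orbit speed at r₂: v_a = √[μ(2/r₂ − 1/a_t)] = 6.2466 km/s.
Second burn Δv₂ = |v₂ − v_a| = 4.665 km/s.
Total Δv = Δv₁ + Δv₂ = 11.89 km/s.

Δv = 11900 m/s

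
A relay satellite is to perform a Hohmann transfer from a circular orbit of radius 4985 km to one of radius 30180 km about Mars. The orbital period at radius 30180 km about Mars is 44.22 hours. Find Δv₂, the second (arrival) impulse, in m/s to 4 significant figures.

Δv₂ = 556.9 m/s

From Kepler's third law T² = 4π²r³/μ at r = 30180 km, T = 44.22 hours = 44.22 × 3600 s = 1.59192×10^5 s: μ = 4π²r³/T² = 42822.8 km³/s².
Transfer-ellipse semi-major axis a_t = (r₁ + r₂)/2 = (4985 + 30180)/2 = 17582.5 km.
On the circular orbit at r = 30180 km, v_c = √(μ/r) = 1.1912 km/s.
Transfer-orbit speed at the same r (vis-viva, a = a_t): v_t = √[μ(2/r − 1/a_t)] = 0.63426 km/s.
Δv₂ = |v_t − v_c| = |0.63426 − 1.1912| = 0.5569 km/s.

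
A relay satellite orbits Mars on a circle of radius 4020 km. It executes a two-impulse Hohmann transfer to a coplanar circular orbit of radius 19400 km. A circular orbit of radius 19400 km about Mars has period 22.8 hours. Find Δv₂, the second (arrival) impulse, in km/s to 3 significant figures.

Δv₂ = 0.615 km/s

From Kepler's third law T² = 4π²r³/μ at r = 19400 km, T = 22.8 hours = 22.8 × 3600 s = 82080 s: μ = 4π²r³/T² = 42784.9 km³/s².
Semi-major axis of the transfer orbit: a_t = (4020 + 19400)/2 = 11710 km.
On the circular orbit at r = 19400 km, v_c = √(μ/r) = 1.485 km/s.
Vis-viva on the transfer ellipse at r = 19400 km gives v_t = √[μ(2/r − 1/a_t)] = 0.8701 km/s.
Δv₂ = |v_t − v_c| = |0.8701 − 1.485| = 0.6149 km/s.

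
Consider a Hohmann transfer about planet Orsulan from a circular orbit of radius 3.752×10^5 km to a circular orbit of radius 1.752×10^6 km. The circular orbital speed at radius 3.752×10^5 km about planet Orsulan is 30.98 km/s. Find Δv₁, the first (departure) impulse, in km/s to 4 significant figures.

Δv₁ = 8.781 km/s

From the circular-orbit relation v² = μ/r at r = 3.752×10^5 km: μ = v²r = (30.98)² × 3.752×10^5 = 3.60102×10^8 km³/s².
Transfer-ellipse semi-major axis a_t = (r₁ + r₂)/2 = (3.752×10^5 + 1.752×10^6)/2 = 1.0636×10^6 km.
On the circular orbit at r = 3.752×10^5 km, v_c = √(μ/r) = 30.980 km/s.
Vis-viva on the transfer ellipse at r = 3.752×10^5 km gives v_t = √[μ(2/r − 1/a_t)] = 39.761 km/s.
Δv₁ = |v_t − v_c| = |39.761 − 30.980| = 8.781 km/s.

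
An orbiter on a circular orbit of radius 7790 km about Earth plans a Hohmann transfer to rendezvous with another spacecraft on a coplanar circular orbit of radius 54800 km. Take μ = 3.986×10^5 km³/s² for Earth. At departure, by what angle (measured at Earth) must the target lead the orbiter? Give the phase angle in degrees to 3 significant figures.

φ = 102°

Transfer-ellipse semi-major axis a_t = (r₁ + r₂)/2 = (7790 + 54800)/2 = 31295 km.
The half-period of the transfer ellipse is t = π√(a_t³/μ) = 27548 s.
The target's mean motion on its circular orbit is ω₂ = √(μ/r₂³) = 4.9215×10^-5 rad/s.
Angle swept by the target during transfer: ω₂·t = 1.3558 rad = 77.68°.
Arrival is 180° from departure on the ellipse, so φ = 180° − 77.68° = 102°.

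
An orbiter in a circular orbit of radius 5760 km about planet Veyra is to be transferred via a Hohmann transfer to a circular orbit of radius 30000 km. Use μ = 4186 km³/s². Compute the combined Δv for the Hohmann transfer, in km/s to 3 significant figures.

Transfer-ellipse semi-major axis a_t = (r₁ + r₂)/2 = (5760 + 30000)/2 = 17880 km.
Circular speed at r₁: v₁ = √(μ/r₁) = √(4186/5760) = 0.852488 km/s.
Transfer-orbit speed at r₁ (vis-viva): v_p = √[μ(2/r₁ − 1/a_t)] = 1.10424 km/s.
First burn Δv₁ = |v_p − v₁| = 0.2518 km/s.
At r₂, v₂ = √(μ/r₂) = 0.3735 km/s.
Transfer-orbit speed at r₂: v_a = √[μ(2/r₂ − 1/a_t)] = 0.2120 km/s.
Second burn Δv₂ = |v₂ − v_a| = 0.1615 km/s.
Total Δv = Δv₁ + Δv₂ = 0.4133 km/s.

Δv = 0.413 km/s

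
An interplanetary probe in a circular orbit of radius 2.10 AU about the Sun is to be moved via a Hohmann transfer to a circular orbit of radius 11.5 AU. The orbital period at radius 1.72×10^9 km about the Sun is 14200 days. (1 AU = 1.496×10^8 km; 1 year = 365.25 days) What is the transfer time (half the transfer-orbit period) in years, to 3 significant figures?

t = 8.84 years

From Kepler's third law T² = 4π²r³/μ at r = 1.72×10^9 km, T = 14200 days = 14200 × 86400 s = 1.22688×10^9 s: μ = 4π²r³/T² = 1.33457×10^11 km³/s².
In km: r₁ = 2.10 × 1.496×10^8 = 3.1416×10^8 km; r₂ = 11.5 × 1.496×10^8 = 1.7204×10^9 km.
Semi-major axis of the transfer orbit: a_t = (3.1416×10^8 + 1.7204×10^9)/2 = 1.01728×10^9 km.
By Kepler's third law the transfer-orbit period is T = 2π√(a_t³/μ), so t = T/2 = 2.790×10^8 s.
Converting: 2.790×10^8 s ÷ 3.15576×10^7 s/year (365.25 × 86400) = 8.84 years.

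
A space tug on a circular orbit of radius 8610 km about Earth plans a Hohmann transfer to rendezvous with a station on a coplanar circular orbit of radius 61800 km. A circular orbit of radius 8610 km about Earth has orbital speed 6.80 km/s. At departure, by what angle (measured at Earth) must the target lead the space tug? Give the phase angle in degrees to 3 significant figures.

φ = 103°

From the circular-orbit relation v² = μ/r at r = 8610 km: μ = v²r = (6.80)² × 8610 = 3.98126×10^5 km³/s².
Semi-major axis of the transfer orbit: a_t = (8610 + 61800)/2 = 35205 km.
The half-period of the transfer ellipse is t = π√(a_t³/μ) = 32888.6 s.
The target's mean motion on its circular orbit is ω₂ = √(μ/r₂³) = 4.10703×10^-5 rad/s.
Angle swept by the target during transfer: ω₂·t = 1.3507 rad = 77.39°.
Arrival is 180° from departure on the ellipse, so φ = 180° − 77.39° = 103°.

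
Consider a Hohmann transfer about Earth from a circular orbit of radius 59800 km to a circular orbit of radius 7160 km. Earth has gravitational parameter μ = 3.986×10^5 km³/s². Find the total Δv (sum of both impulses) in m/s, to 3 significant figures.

Δv = 3900 m/s

The Hohmann ellipse has a_t = (r₁ + r₂)/2 = 33480 km.
At r₁ the circular-orbit speed is v₁ = √(μ/r₁) = 2.582 km/s.
On the transfer ellipse at r₁, vis-viva gives v_a = √[μ(2/r₁ − 1/a_t)] = 1.194 km/s.
First burn Δv₁ = |v_a − v₁| = 1.388 km/s.
At r₂, v₂ = √(μ/r₂) = 7.4613 km/s.
Transfer-orbit speed at r₂: v_p = √[μ(2/r₂ − 1/a_t)] = 9.9717 km/s.
Second burn Δv₂ = |v₂ − v_p| = 2.510 km/s.
Δv = Δv₁ + Δv₂ = 1.388 + 2.510 = 3.898 km/s.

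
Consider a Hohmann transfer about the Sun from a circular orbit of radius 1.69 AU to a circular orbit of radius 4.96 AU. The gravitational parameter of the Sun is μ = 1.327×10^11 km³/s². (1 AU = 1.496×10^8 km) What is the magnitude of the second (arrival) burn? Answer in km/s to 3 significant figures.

In km: r₁ = 1.69 × 1.496×10^8 = 2.52824×10^8 km; r₂ = 4.96 × 1.496×10^8 = 7.42016×10^8 km.
The Hohmann ellipse has a_t = (r₁ + r₂)/2 = 4.9742×10^8 km.
On the circular orbit at r = 7.42016×10^8 km, v_c = √(μ/r) = 13.373 km/s.
Vis-viva on the transfer ellipse at r = 7.42016×10^8 km gives v_t = √[μ(2/r − 1/a_t)] = 9.5340 km/s.
Δv₂ = |v_t − v_c| = |9.5340 − 13.373| = 3.839 km/s.

Δv₂ = 3.84 km/s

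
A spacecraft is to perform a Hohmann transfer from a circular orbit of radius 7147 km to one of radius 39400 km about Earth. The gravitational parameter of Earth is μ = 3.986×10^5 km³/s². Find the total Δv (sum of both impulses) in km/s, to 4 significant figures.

Semi-major axis of the transfer orbit: a_t = (7147 + 39400)/2 = 23273.5 km.
Circular speed at r₁: v₁ = √(μ/r₁) = √(3.986×10^5/7147) = 7.468 km/s.
On the transfer ellipse at r₁, vis-viva equation gives v_p = √[μ(2/r₁ − 1/a_t)] = 9.717 km/s.
First burn Δv₁ = |v_p − v₁| = 2.249 km/s.
Circular speed at r₂: v₂ = √(μ/r₂) = 3.181 km/s.
Transfer-orbit speed at r₂: v_a = √[μ(2/r₂ − 1/a_t)] = 1.763 km/s.
Second burn Δv₂ = |v₂ − v_a| = 1.418 km/s.
Total Δv = Δv₁ + Δv₂ = 3.667 km/s.

Δv = 3.667 km/s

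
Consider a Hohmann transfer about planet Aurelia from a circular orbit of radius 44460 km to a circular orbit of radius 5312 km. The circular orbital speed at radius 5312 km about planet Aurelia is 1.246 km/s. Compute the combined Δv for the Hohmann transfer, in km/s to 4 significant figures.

Δv = 0.6511 km/s

From the circular-orbit relation v² = μ/r at r = 5312 km: μ = v²r = (1.246)² × 5312 = 8246.96 km³/s².
Transfer-ellipse semi-major axis a_t = (r₁ + r₂)/2 = (44460 + 5312)/2 = 24886 km.
Circular speed at r₁: v₁ = √(μ/r₁) = √(8246.96/44460) = 0.4307 km/s.
Transfer-orbit speed at r₁ (v² = μ(2/r − 1/a)): v_a = √[μ(2/r₁ − 1/a_t)] = 0.1990 km/s.
First burn Δv₁ = |v_a − v₁| = 0.2317 km/s.
Circular speed at r₂: v₂ = √(μ/r₂) = 1.2460 km/s.
Transfer-orbit speed at r₂: v_p = √[μ(2/r₂ − 1/a_t)] = 1.6654 km/s.
Second burn Δv₂ = |v₂ − v_p| = 0.4194 km/s.
Δv = Δv₁ + Δv₂ = 0.2317 + 0.4194 = 0.6511 km/s.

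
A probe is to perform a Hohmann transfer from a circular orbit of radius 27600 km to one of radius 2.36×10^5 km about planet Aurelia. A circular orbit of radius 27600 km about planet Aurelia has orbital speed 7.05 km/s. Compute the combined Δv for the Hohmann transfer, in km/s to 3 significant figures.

From the circular-orbit relation v² = μ/r at r = 27600 km: μ = v²r = (7.05)² × 27600 = 1.37179×10^6 km³/s².
The Hohmann ellipse has a_t = (r₁ + r₂)/2 = 1.318×10^5 km.
Circular speed at r₁: v₁ = √(μ/r₁) = √(1.37179×10^6/27600) = 7.05000 km/s.
Transfer-orbit speed at r₁ (vis-viva equation): v_p = √[μ(2/r₁ − 1/a_t)] = 9.43382 km/s.
First burn Δv₁ = |v_p − v₁| = 2.38382 km/s.
Circular speed at r₂: v₂ = √(μ/r₂) = 2.41095 km/s.
Transfer-orbit speed at r₂: v_a = √[μ(2/r₂ − 1/a_t)] = 1.10328 km/s.
Second burn Δv₂ = |v₂ − v_a| = 1.30767 km/s.
Total Δv = Δv₁ + Δv₂ = 3.691 km/s.

Δv = 3.69 km/s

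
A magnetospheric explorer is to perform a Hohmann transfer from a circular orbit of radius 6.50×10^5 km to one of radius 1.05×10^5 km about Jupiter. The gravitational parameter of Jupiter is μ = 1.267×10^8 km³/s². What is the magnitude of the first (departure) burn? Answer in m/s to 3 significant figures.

Δv₁ = 6600 m/s

Transfer-ellipse semi-major axis a_t = (r₁ + r₂)/2 = (6.500×10^5 + 1.050×10^5)/2 = 3.775×10^5 km.
Circular speed at r = 6.500×10^5 km: v_c = √(μ/r) = 13.961 km/s.
Transfer-orbit speed at the same r (vis-viva, a = a_t): v_t = √[μ(2/r − 1/a_t)] = 7.3632 km/s.
Δv₁ = |v_t − v_c| = |7.3632 − 13.961| = 6.598 km/s.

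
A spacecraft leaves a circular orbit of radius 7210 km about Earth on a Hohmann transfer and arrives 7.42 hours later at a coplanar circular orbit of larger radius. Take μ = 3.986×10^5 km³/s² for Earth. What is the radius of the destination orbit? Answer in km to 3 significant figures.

r₂ = 54100 km

Transfer time t = 7.42 hours = 26712 s, and t = π√(a_t³/μ).
So a_t = (μ t²/π²)^(1/3) = (3.986×10^5 × (26712)² / π²)^(1/3) = 30658 km.
Since a_t = (r₁ + r₂)/2, r₂ = 2a_t − r₁ = 2×30658 − 7210 = 54106 km.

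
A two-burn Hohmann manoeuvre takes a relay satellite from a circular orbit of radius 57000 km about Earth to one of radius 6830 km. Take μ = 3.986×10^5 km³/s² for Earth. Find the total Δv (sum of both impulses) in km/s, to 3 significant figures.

Semi-major axis of the transfer orbit: a_t = (57000 + 6830)/2 = 31915 km.
At r₁ the circular-orbit speed is v₁ = √(μ/r₁) = 2.644 km/s.
Transfer-orbit speed at r₁ (vis-viva): v_a = √[μ(2/r₁ − 1/a_t)] = 1.223 km/s.
First burn Δv₁ = |v_a − v₁| = 1.421 km/s.
Circular speed at r₂: v₂ = √(μ/r₂) = 7.6394 km/s.
Transfer-orbit speed at r₂: v_p = √[μ(2/r₂ − 1/a_t)] = 10.209 km/s.
Second burn Δv₂ = |v₂ − v_p| = 2.570 km/s.
Δv = Δv₁ + Δv₂ = 1.421 + 2.570 = 3.991 km/s.

Δv = 3.99 km/s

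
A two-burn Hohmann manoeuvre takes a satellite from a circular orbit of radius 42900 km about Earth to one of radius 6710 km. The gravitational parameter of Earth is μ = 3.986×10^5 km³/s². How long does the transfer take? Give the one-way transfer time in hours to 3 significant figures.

t = 5.40 hours

Transfer-ellipse semi-major axis a_t = (r₁ + r₂)/2 = (42900 + 6710)/2 = 24805 km.
By Kepler's third law the transfer-orbit period is T = 2π√(a_t³/μ), so t = T/2 = 19440 s.
Converting: 19440 s ÷ 3600 s/hour = 5.40 hours.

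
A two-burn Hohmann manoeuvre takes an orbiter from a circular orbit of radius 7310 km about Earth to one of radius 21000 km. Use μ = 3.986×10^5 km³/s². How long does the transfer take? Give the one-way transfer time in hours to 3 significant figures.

t = 2.33 hours

Semi-major axis of the transfer orbit: a_t = (7310 + 21000)/2 = 14155 km.
Half the transfer-orbit period gives t = π√(a_t³/μ) = 8380 s.
Converting: 8380 s ÷ 3600 s/hour = 2.33 hours.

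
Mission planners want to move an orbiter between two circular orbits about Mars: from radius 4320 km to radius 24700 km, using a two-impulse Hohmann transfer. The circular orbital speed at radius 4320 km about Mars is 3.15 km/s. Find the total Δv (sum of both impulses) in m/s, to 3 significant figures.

From the circular-orbit relation v² = μ/r at r = 4320 km: μ = v²r = (3.15)² × 4320 = 42865.2 km³/s².
Semi-major axis of the transfer orbit: a_t = (4320 + 24700)/2 = 14510 km.
At r₁ the circular-orbit speed is v₁ = √(μ/r₁) = 3.1500 km/s.
On the transfer ellipse at r₁, vis-viva gives v_p = √[μ(2/r₁ − 1/a_t)] = 4.1098 km/s.
First burn Δv₁ = |v_p − v₁| = 0.9598 km/s.
At r₂, v₂ = √(μ/r₂) = 1.3174 km/s.
Transfer-orbit speed at r₂: v_a = √[μ(2/r₂ − 1/a_t)] = 0.71881 km/s.
Second burn Δv₂ = |v₂ − v_a| = 0.5986 km/s.
Δv = Δv₁ + Δv₂ = 0.9598 + 0.5986 = 1.558 km/s.

Δv = 1560 m/s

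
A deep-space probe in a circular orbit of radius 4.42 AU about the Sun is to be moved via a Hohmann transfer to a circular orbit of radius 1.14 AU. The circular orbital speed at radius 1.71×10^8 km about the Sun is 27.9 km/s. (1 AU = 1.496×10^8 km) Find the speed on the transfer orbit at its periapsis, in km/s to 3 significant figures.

From the circular-orbit relation v² = μ/r at r = 1.71×10^8 km: μ = v²r = (27.9)² × 1.71×10^8 = 1.33108×10^11 km³/s².
In km: r₁ = 4.42 × 1.496×10^8 = 6.61232×10^8 km; r₂ = 1.14 × 1.496×10^8 = 1.70544×10^8 km.
Semi-major axis of the transfer orbit: a_t = (6.61232×10^8 + 1.70544×10^8)/2 = 4.15888×10^8 km.
The periapsis of the transfer ellipse is at r = 1.70544×10^8 km.
From the vis-viva equation, v = √[μ(2/r − 1/a_t)] = 35.23 km/s.

v = 35.2 km/s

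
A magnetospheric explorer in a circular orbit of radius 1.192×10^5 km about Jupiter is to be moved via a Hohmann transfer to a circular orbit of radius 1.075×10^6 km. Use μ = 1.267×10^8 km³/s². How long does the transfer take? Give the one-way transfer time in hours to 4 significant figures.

Semi-major axis of the transfer orbit: a_t = (1.192×10^5 + 1.075×10^6)/2 = 5.971×10^5 km.
By Kepler's third law the transfer-orbit period is T = 2π√(a_t³/μ), so t = T/2 = 1.2878×10^5 s.
Converting: 1.2878×10^5 s ÷ 3600 s/hour = 35.77 hours.

t = 35.77 hours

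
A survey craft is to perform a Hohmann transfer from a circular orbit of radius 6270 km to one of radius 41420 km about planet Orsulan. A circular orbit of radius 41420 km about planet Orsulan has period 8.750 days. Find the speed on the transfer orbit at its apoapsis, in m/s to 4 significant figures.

From Kepler's third law T² = 4π²r³/μ at r = 41420 km, T = 8.750 days = 8.750 × 86400 s = 7.560×10^5 s: μ = 4π²r³/T² = 4908.47 km³/s².
The Hohmann ellipse has a_t = (r₁ + r₂)/2 = 23845 km.
The apoapsis of the transfer ellipse is at r = 41420 km.
From the vis-viva equation, v = √[μ(2/r − 1/a_t)] = 0.1765 km/s.

v = 176.5 m/s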